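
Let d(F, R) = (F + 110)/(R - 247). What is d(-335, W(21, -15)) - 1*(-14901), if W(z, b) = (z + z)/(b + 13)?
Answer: 3993693/268 ≈ 14902.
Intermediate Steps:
W(z, b) = 2*z/(13 + b) (W(z, b) = (2*z)/(13 + b) = 2*z/(13 + b))
d(F, R) = (110 + F)/(-247 + R)
d(-335, W(21, -15)) - 1*(-14901) = (110 - 335)/(-247 + 2*21/(13 - 15)) - 1*(-14901) = -225/(-247 + 2*21/(-2)) + 14901 = -225/(-247 + 2*21*(-½)) + 14901 = -225/(-247 - 21) + 14901 = -225/(-268) + 14901 = -1/268*(-225) + 14901 = 225/268 + 14901 = 3993693/268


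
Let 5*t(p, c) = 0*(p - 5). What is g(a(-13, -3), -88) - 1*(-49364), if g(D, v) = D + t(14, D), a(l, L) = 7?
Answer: 49371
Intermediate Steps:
t(p, c) = 0 (t(p, c) = (0*(p - 5))/5 = (0*(-5 + p))/5 = (⅕)*0 = 0)
g(D, v) = D (g(D, v) = D + 0 = D)
g(a(-13, -3), -88) - 1*(-49364) = 7 - 1*(-49364) = 7 + 49364 = 49371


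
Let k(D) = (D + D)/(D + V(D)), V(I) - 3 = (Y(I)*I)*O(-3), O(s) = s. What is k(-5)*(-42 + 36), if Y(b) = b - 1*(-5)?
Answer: -30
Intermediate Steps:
Y(b) = 5 + b (Y(b) = b + 5 = 5 + b)
V(I) = 3 - 3*I*(5 + I) (V(I) = 3 + ((5 + I)*I)*(-3) = 3 + (I*(5 + I))*(-3) = 3 - 3*I*(5 + I))
k(D) = 2*D/(3 + D - 3*D*(5 + D)) (k(D) = (D + D)/(D + (3 - 3*D*(5 + D))) = (2*D)/(3 + D - 3*D*(5 + D)) = 2*D/(3 + D - 3*D*(5 + D)))
k(-5)*(-42 + 36) = (2*(-5)/(3 - 5 - 3*(-5)*(5 - 5)))*(-42 + 36) = (2*(-5)/(3 - 5 - 3*(-5)*0))*(-6) = (2*(-5)/(3 - 5 + 0))*(-6) = (2*(-5)/(-2))*(-6) = (2*(-5)*(-½))*(-6) = 5*(-6) = -30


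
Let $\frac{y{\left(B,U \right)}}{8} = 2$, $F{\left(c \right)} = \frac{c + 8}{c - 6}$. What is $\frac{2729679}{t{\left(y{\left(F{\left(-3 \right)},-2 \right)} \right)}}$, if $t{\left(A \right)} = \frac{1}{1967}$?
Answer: $5369278593$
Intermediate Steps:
$F{\left(c \right)} = \frac{8 + c}{-6 + c}$
$y{\left(B,U \right)} = 16$ ($y{\left(B,U \right)} = 8 \cdot 2 = 16$)
$t{\left(A \right)} = \frac{1}{1967}$
$\frac{2729679}{t{\left(y{\left(F{\left(-3 \right)},-2 \right)} \right)}} = 2729679 \frac{1}{\frac{1}{1967}} = 2729679 \cdot 1967 = 5369278593$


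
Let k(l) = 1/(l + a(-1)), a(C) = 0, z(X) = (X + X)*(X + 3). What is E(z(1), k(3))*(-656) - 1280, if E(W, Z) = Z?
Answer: -4496/3 ≈ -1498.7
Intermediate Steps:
z(X) = 2*X*(3 + X) (z(X) = (2*X)*(3 + X) = 2*X*(3 + X))
k(l) = 1/l (k(l) = 1/(l + 0) = 1/l)
E(z(1), k(3))*(-656) - 1280 = -656/3 - 1280 = -4496/3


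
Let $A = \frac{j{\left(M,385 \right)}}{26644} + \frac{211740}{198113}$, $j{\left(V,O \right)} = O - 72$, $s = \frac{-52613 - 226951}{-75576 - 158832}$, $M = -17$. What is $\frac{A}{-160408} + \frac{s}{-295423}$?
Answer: $- \frac{26320162035515516625}{2443115028585187744136416} \approx -1.0773 \cdot 10^{-5}$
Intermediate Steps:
$s = \frac{23297}{19534}$ ($s = - \frac{279564}{-234408} = \left(-279564\right) \left(- \frac{1}{234408}\right) = \frac{23297}{19534} \approx 1.1926$)
$j{\left(V,O \right)} = -72 + O$ ($j{\left(V,O \right)} = O - 72 = -72 + O$)
$A = \frac{5703609929}{5278522772}$ ($A = \frac{-72 + 385}{26644} + \frac{211740}{198113} = 313 \cdot \frac{1}{26644} + 211740 \cdot \frac{1}{198113} = \frac{313}{26644} + \frac{211740}{198113} = \frac{5703609929}{5278522772} \approx 1.0805$)
$\frac{A}{-160408} + \frac{s}{-295423} = \frac{5703609929}{5278522772 \left(-160408\right)} + \frac{23297}{19534 \left(-295423\right)} = \frac{5703609929}{5278522772} \left(- \frac{1}{160408}\right) + \frac{23297}{19534} \left(- \frac{1}{295423}\right) = - \frac{5703609929}{846717280810976} - \frac{23297}{5770792882} = - \frac{26320162035515516625}{2443115028585187744136416}$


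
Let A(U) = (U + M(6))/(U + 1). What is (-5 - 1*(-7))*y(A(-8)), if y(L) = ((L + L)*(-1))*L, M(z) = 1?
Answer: -4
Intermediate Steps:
A(U) = 1 (A(U) = (U + 1)/(U + 1) = (1 + U)/(1 + U) = 1)
y(L) = -2*L² (y(L) = ((2*L)*(-1))*L = (-2*L)*L = -2*L²)
(-5 - 1*(-7))*y(A(-8)) = (-5 - 1*(-7))*(-2*1²) = (-5 + 7)*(-2*1) = 2*(-2) = -4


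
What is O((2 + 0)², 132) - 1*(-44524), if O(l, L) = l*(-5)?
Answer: 44504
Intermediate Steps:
O(l, L) = -5*l
O((2 + 0)², 132) - 1*(-44524) = -5*(2 + 0)² - 1*(-44524) = -5*2² + 44524 = -5*4 + 44524 = -20 + 44524 = 44504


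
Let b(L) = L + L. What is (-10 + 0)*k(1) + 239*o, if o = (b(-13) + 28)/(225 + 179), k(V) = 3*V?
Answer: -5821/202 ≈ -28.817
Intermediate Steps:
b(L) = 2*L
o = 1/202 (o = (2*(-13) + 28)/(225 + 179) = (-26 + 28)/404 = 2*(1/404) = 1/202 ≈ 0.0049505)
(-10 + 0)*k(1) + 239*o = (-10 + 0)*(3*1) + 239*(1/202) = -10*3 + 239/202 = -30 + 239/202 = -5821/202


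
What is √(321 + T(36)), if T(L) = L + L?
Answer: √393 ≈ 19.824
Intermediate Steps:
T(L) = 2*L
√(321 + T(36)) = √(321 + 2*36) = √(321 + 72) = √393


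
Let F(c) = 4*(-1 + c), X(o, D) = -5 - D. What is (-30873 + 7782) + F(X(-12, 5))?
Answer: -23135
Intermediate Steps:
F(c) = -4 + 4*c
(-30873 + 7782) + F(X(-12, 5)) = (-30873 + 7782) + (-4 + 4*(-5 - 1*5)) = -23091 + (-4 + 4*(-5 - 5)) = -23091 + (-4 + 4*(-10)) = -23091 + (-4 - 40) = -23091 - 44 = -23135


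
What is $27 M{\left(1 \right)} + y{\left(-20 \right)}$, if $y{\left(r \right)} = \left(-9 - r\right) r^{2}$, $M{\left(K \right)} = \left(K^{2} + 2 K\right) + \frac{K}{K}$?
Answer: $4508$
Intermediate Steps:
$M{\left(K \right)} = 1 + K^{2} + 2 K$ ($M{\left(K \right)} = \left(K^{2} + 2 K\right) + 1 = 1 + K^{2} + 2 K$)
$y{\left(r \right)} = r^{2} \left(-9 - r\right)$
$27 M{\left(1 \right)} + y{\left(-20 \right)} = 27 \left(1 + 1^{2} + 2 \cdot 1\right) + \left(-20\right)^{2} \left(-9 - -20\right) = 27 \left(1 + 1 + 2\right) + 400 \left(-9 + 20\right) = 27 \cdot 4 + 400 \cdot 11 = 108 + 4400 = 4508$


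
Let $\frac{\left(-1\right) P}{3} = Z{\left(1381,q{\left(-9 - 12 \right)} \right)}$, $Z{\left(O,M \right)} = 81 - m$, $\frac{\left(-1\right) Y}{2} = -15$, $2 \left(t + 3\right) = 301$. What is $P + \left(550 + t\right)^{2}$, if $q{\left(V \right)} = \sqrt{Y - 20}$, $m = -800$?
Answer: $\frac{1935453}{4} \approx 4.8386 \cdot 10^{5}$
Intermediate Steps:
$t = \frac{295}{2}$ ($t = -3 + \frac{1}{2} \cdot 301 = -3 + \frac{301}{2} = \frac{295}{2} \approx 147.5$)
$Y = 30$ ($Y = \left(-2\right) \left(-15\right) = 30$)
$q{\left(V \right)} = \sqrt{10}$ ($q{\left(V \right)} = \sqrt{30 - 20} = \sqrt{10}$)
$Z{\left(O,M \right)} = 881$ ($Z{\left(O,M \right)} = 81 - -800 = 81 + 800 = 881$)
$P = -2643$ ($P = \left(-3\right) 881 = -2643$)
$P + \left(550 + t\right)^{2} = -2643 + \left(550 + \frac{295}{2}\right)^{2} = -2643 + \left(\frac{1395}{2}\right)^{2} = -2643 + \frac{1946025}{4} = \frac{1935453}{4}$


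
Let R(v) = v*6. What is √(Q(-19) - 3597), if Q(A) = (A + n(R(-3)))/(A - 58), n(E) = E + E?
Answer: I*√176218/7 ≈ 59.969*I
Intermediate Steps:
R(v) = 6*v
n(E) = 2*E
Q(A) = (-36 + A)/(-58 + A) (Q(A) = (A + 2*(6*(-3)))/(A - 58) = (A + 2*(-18))/(-58 + A) = (A - 36)/(-58 + A) = (-36 + A)/(-58 + A))
√(Q(-19) - 3597) = √((-36 - 19)/(-58 - 19) - 3597) = √(-55/(-77) - 3597) = √(-1/77*(-55) - 3597) = √(5/7 - 3597) = √(-25174/7) = I*√176218/7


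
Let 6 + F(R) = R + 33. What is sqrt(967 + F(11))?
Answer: sqrt(1005) ≈ 31.702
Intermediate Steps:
F(R) = 27 + R (F(R) = -6 + (R + 33) = -6 + (33 + R) = 27 + R)
sqrt(967 + F(11)) = sqrt(967 + (27 + 11)) = sqrt(967 + 38) = sqrt(1005)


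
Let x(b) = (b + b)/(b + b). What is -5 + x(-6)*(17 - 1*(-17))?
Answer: 29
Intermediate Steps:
x(b) = 1 (x(b) = (2*b)/((2*b)) = (2*b)*(1/(2*b)) = 1)
-5 + x(-6)*(17 - 1*(-17)) = -5 + 1*(17 - 1*(-17)) = -5 + 1*(17 + 17) = -5 + 1*34 = -5 + 34 = 29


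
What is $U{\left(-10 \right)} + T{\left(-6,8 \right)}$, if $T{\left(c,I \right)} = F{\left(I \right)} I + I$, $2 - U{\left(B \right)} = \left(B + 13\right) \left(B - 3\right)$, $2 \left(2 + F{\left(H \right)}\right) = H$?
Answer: $65$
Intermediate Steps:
$F{\left(H \right)} = -2 + \frac{H}{2}$
$U{\left(B \right)} = 2 - \left(-3 + B\right) \left(13 + B\right)$ ($U{\left(B \right)} = 2 - \left(B + 13\right) \left(B - 3\right) = 2 - \left(13 + B\right) \left(-3 + B\right) = 2 - \left(-3 + B\right) \left(13 + B\right)$)
$T{\left(c,I \right)} = I + I \left(-2 + \frac{I}{2}\right)$ ($T{\left(c,I \right)} = \left(-2 + \frac{I}{2}\right) I + I = I \left(-2 + \frac{I}{2}\right) + I = I + I \left(-2 + \frac{I}{2}\right)$)
$U{\left(-10 \right)} + T{\left(-6,8 \right)} = \left(41 - \left(-10\right)^{2} - -100\right) + \frac{1}{2} \cdot 8 \left(-2 + 8\right) = \left(41 - 100 + 100\right) + \frac{1}{2} \cdot 8 \cdot 6 = \left(41 - 100 + 100\right) + 24 = 41 + 24 = 65$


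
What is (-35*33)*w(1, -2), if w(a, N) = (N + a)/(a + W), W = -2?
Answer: -1155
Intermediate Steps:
w(a, N) = (N + a)/(-2 + a) (w(a, N) = (N + a)/(a - 2) = (N + a)/(-2 + a))
(-35*33)*w(1, -2) = (-35*33)*((-2 + 1)/(-2 + 1)) = -1155*(-1)/(-1) = -(-1155)*(-1) = -1155*1 = -1155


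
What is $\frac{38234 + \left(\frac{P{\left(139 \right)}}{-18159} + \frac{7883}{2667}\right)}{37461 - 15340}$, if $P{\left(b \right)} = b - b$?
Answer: $\frac{101977961}{58996707} \approx 1.7285$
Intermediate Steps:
$P{\left(b \right)} = 0$
$\frac{38234 + \left(\frac{P{\left(139 \right)}}{-18159} + \frac{7883}{2667}\right)}{37461 - 15340} = \frac{38234 + \left(\frac{0}{-18159} + \frac{7883}{2667}\right)}{37461 - 15340} = \frac{38234 + \left(0 \left(- \frac{1}{18159}\right) + 7883 \cdot \frac{1}{2667}\right)}{22121} = \left(38234 + \left(0 + \frac{7883}{2667}\right)\right) \frac{1}{22121} = \left(38234 + \frac{7883}{2667}\right) \frac{1}{22121} = \frac{101977961}{2667} \cdot \frac{1}{22121} = \frac{101977961}{58996707}$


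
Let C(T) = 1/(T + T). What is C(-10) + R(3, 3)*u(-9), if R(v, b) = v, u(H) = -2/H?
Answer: 37/60 ≈ 0.61667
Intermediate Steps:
C(T) = 1/(2*T)
C(-10) + R(3, 3)*u(-9) = (½)/(-10) + 3*(-2/(-9)) = (½)*(-⅒) + 3*(-2*(-⅑)) = -1/20 + 3*(2/9) = -1/20 + ⅔ = 37/60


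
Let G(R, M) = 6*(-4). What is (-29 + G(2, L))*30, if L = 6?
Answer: -1590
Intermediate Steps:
G(R, M) = -24
(-29 + G(2, L))*30 = (-29 - 24)*30 = -53*30 = -1590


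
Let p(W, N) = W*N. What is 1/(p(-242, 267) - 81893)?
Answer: -1/146507 ≈ -6.8256e-6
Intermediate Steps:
p(W, N) = N*W
1/(p(-242, 267) - 81893) = 1/(267*(-242) - 81893) = 1/(-64614 - 81893) = 1/(-146507) = -1/146507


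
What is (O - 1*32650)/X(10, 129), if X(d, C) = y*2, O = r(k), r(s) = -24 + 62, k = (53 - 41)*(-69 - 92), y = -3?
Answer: 16306/3 ≈ 5435.3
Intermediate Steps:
k = -1932 (k = 12*(-161) = -1932)
r(s) = 38
O = 38
X(d, C) = -6 (X(d, C) = -3*2 = -6)
(O - 1*32650)/X(10, 129) = (38 - 1*32650)/(-6) = (38 - 32650)*(-⅙) = -32612*(-⅙) = 16306/3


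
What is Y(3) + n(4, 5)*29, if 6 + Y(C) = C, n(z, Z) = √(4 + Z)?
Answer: 84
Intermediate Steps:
Y(C) = -6 + C
Y(3) + n(4, 5)*29 = (-6 + 3) + √(4 + 5)*29 = -3 + √9*29 = -3 + 3*29 = -3 + 87 = 84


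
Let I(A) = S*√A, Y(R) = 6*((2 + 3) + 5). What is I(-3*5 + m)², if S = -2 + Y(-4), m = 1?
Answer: -47096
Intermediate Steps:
Y(R) = 60 (Y(R) = 6*(5 + 5) = 6*10 = 60)
S = 58 (S = -2 + 60 = 58)
I(A) = 58*√A
I(-3*5 + m)² = (58*√(-3*5 + 1))² = (58*√(-15 + 1))² = (58*√(-14))² = (58*(I*√14))² = (58*I*√14)² = -47096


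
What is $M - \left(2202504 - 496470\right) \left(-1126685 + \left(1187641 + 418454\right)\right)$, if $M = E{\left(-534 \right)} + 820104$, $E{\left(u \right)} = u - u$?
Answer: $-817888939836$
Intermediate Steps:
$E{\left(u \right)} = 0$
$M = 820104$ ($M = 0 + 820104 = 820104$)
$M - \left(2202504 - 496470\right) \left(-1126685 + \left(1187641 + 418454\right)\right) = 820104 - \left(2202504 - 496470\right) \left(-1126685 + \left(1187641 + 418454\right)\right) = 820104 - 1706034 \left(-1126685 + 1606095\right) = 820104 - 1706034 \cdot 479410 = 820104 - 817889759940 = -817888939836$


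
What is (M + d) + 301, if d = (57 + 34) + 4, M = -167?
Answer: 229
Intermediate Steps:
d = 95 (d = 91 + 4 = 95)
(M + d) + 301 = (-167 + 95) + 301 = -72 + 301 = 229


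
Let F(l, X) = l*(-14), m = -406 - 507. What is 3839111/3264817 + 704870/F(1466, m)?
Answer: -1111238822313/33503552054 ≈ -33.168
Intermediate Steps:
m = -913
F(l, X) = -14*l
3839111/3264817 + 704870/F(1466, m) = 3839111/3264817 + 704870/((-14*1466)) = 3839111*(1/3264817) + 704870/(-20524) = 3839111/3264817 + 704870*(-1/20524) = 3839111/3264817 - 352435/10262 = -1111238822313/33503552054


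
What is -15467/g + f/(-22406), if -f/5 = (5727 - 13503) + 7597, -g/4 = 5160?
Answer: 164040401/231229920 ≈ 0.70942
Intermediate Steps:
g = -20640 (g = -4*5160 = -20640)
f = 895 (f = -5*((5727 - 13503) + 7597) = -5*(-7776 + 7597) = -5*(-179) = 895)
-15467/g + f/(-22406) = -15467/(-20640) + 895/(-22406) = -15467*(-1/20640) + 895*(-1/22406) = 15467/20640 - 895/22406 = 164040401/231229920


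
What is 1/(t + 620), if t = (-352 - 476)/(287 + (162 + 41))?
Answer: 245/151486 ≈ 0.0016173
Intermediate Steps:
t = -414/245 (t = -828/(287 + 203) = -828/490 = -828*1/490 = -414/245 ≈ -1.6898)
1/(t + 620) = 1/(-414/245 + 620) = 1/(151486/245) = 245/151486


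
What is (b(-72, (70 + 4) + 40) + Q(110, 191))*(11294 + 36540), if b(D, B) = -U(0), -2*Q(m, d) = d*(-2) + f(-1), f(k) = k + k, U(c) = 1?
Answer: 9136294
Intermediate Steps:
f(k) = 2*k
Q(m, d) = 1 + d (Q(m, d) = -(d*(-2) + 2*(-1))/2 = -(-2*d - 2)/2 = -(-2 - 2*d)/2 = 1 + d)
b(D, B) = -1 (b(D, B) = -1*1 = -1)
(b(-72, (70 + 4) + 40) + Q(110, 191))*(11294 + 36540) = (-1 + (1 + 191))*(11294 + 36540) = (-1 + 192)*47834 = 191*47834 = 9136294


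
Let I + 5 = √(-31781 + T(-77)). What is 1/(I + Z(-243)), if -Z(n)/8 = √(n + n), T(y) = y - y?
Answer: -I/(√31781 - 72*√6 + 5*I) ≈ -0.17455 - 0.066645*I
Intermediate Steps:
T(y) = 0
I = -5 + I*√31781 (I = -5 + √(-31781 + 0) = -5 + √(-31781) = -5 + I*√31781 ≈ -5.0 + 178.27*I)
Z(n) = -8*√2*√n (Z(n) = -8*√(n + n) = -8*√2*√n)
1/(I + Z(-243)) = 1/((-5 + I*√31781) - 8*√2*√(-243)) = 1/((-5 + I*√31781) - 8*√2*9*I*√3) = 1/((-5 + I*√31781) - 72*I*√6) = 1/(-5 + I*√31781 - 72*I*√6)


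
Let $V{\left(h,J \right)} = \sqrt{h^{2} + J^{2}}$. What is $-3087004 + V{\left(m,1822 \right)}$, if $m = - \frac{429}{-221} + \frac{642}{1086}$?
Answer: $-3087004 + \frac{10 \sqrt{314305931297}}{3077} \approx -3.0852 \cdot 10^{6}$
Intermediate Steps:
$m = \frac{7792}{3077}$ ($m = \left(-429\right) \left(- \frac{1}{221}\right) + 642 \cdot \frac{1}{1086} = \frac{33}{17} + \frac{107}{181} = \frac{7792}{3077} \approx 2.5323$)
$V{\left(h,J \right)} = \sqrt{J^{2} + h^{2}}$
$-3087004 + V{\left(m,1822 \right)} = -3087004 + \sqrt{1822^{2} + \left(\frac{7792}{3077}\right)^{2}} = -3087004 + \sqrt{3319684 + \frac{60715264}{9467929}} = -3087004 + \sqrt{\frac{31430593129700}{9467929}} = -3087004 + \frac{10 \sqrt{314305931297}}{3077}$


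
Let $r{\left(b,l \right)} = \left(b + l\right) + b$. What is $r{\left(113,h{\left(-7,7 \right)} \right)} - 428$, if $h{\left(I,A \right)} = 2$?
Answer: $-200$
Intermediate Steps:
$r{\left(b,l \right)} = l + 2 b$
$r{\left(113,h{\left(-7,7 \right)} \right)} - 428 = \left(2 + 2 \cdot 113\right) - 428 = \left(2 + 226\right) - 428 = 228 - 428 = -200$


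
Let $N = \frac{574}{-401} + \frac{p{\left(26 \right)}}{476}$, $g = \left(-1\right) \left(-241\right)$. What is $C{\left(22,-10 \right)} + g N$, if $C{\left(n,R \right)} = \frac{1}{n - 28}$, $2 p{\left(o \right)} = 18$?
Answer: $- \frac{195027083}{572628} \approx -340.58$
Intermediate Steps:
$g = 241$
$p{\left(o \right)} = 9$ ($p{\left(o \right)} = \frac{1}{2} \cdot 18 = 9$)
$C{\left(n,R \right)} = \frac{1}{-28 + n}$
$N = - \frac{269615}{190876}$ ($N = \frac{574}{-401} + \frac{9}{476} = 574 \left(- \frac{1}{401}\right) + 9 \cdot \frac{1}{476} = - \frac{574}{401} + \frac{9}{476} = - \frac{269615}{190876} \approx -1.4125$)
$C{\left(22,-10 \right)} + g N = \frac{1}{-28 + 22} + 241 \left(- \frac{269615}{190876}\right) = \frac{1}{-6} - \frac{64977215}{190876} = - \frac{1}{6} - \frac{64977215}{190876} = - \frac{195027083}{572628}$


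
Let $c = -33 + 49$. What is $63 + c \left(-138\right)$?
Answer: $-2145$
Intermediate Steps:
$c = 16$
$63 + c \left(-138\right) = 63 + 16 \left(-138\right) = 63 - 2208 = -2145$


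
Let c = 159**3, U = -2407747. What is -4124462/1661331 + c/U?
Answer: -16608678339863/4000064731257 ≈ -4.1521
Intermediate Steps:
c = 4019679
-4124462/1661331 + c/U = -4124462/1661331 + 4019679/(-2407747) = -4124462*1/1661331 + 4019679*(-1/2407747) = -4124462/1661331 - 4019679/2407747 = -16608678339863/4000064731257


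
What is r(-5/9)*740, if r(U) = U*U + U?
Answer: -14800/81 ≈ -182.72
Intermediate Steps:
r(U) = U + U**2 (r(U) = U**2 + U = U + U**2)
r(-5/9)*740 = ((-5/9)*(1 - 5/9))*740 = ((-5*1/9)*(1 - 5*1/9))*740 = -5*(1 - 5/9)/9*740 = -5/9*4/9*740 = -20/81*740 = -14800/81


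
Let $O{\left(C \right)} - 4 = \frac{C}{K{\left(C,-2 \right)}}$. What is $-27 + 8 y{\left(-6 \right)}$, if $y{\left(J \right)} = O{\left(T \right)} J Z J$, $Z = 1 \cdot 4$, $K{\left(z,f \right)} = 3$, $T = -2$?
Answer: $3813$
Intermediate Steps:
$O{\left(C \right)} = 4 + \frac{C}{3}$
$Z = 4$
$y{\left(J \right)} = \frac{40 J^{2}}{3}$ ($y{\left(J \right)} = \left(4 + \frac{1}{3} \left(-2\right)\right) J 4 J = \left(4 - \frac{2}{3}\right) J 4 J = \frac{10 J}{3} \cdot 4 J = \frac{40 J}{3} J = \frac{40 J^{2}}{3}$)
$-27 + 8 y{\left(-6 \right)} = -27 + 8 \frac{40 \left(-6\right)^{2}}{3} = -27 + 8 \cdot \frac{40}{3} \cdot 36 = -27 + 8 \cdot 480 = -27 + 3840 = 3813$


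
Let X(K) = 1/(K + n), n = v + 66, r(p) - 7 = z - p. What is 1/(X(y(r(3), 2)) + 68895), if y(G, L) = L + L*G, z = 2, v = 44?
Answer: 124/8542981 ≈ 1.4515e-5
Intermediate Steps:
r(p) = 9 - p (r(p) = 7 + (2 - p) = 9 - p)
n = 110 (n = 44 + 66 = 110)
y(G, L) = L + G*L
X(K) = 1/(110 + K) (X(K) = 1/(K + 110) = 1/(110 + K))
1/(X(y(r(3), 2)) + 68895) = 1/(1/(110 + 2*(1 + (9 - 1*3))) + 68895) = 1/(1/(110 + 2*(1 + (9 - 3))) + 68895) = 1/(1/(110 + 2*(1 + 6)) + 68895) = 1/(1/(110 + 2*7) + 68895) = 1/(1/(110 + 14) + 68895) = 1/(1/124 + 68895) = 1/(8542981/124) = 124/8542981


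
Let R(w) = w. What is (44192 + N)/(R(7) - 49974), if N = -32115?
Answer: -12077/49967 ≈ -0.24170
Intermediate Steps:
(44192 + N)/(R(7) - 49974) = (44192 - 32115)/(7 - 49974) = 12077/(-49967) = 12077*(-1/49967) = -12077/49967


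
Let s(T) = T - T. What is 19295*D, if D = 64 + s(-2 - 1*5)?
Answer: 1234880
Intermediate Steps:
s(T) = 0
D = 64 (D = 64 + 0 = 64)
19295*D = 19295*64 = 1234880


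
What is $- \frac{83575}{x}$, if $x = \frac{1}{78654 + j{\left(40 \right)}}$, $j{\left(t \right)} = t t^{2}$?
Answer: $-11922308050$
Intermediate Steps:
$j{\left(t \right)} = t^{3}$
$x = \frac{1}{142654}$ ($x = \frac{1}{78654 + 40^{3}} = \frac{1}{78654 + 64000} = \frac{1}{142654} \approx 7.01 \cdot 10^{-6}$)
$- \frac{83575}{x} = - 83575 \frac{1}{\frac{1}{142654}} = \left(-83575\right) 142654 = -11922308050$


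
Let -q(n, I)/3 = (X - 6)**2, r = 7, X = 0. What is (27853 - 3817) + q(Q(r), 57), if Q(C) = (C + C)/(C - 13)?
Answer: 23928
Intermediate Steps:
Q(C) = 2*C/(-13 + C) (Q(C) = (2*C)/(-13 + C) = 2*C/(-13 + C))
q(n, I) = -108 (q(n, I) = -3*(0 - 6)**2 = -3*(-6)**2 = -3*36 = -108)
(27853 - 3817) + q(Q(r), 57) = (27853 - 3817) - 108 = 24036 - 108 = 23928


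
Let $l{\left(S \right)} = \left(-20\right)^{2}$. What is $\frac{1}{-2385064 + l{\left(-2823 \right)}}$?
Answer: $- \frac{1}{2384664} \approx -4.1935 \cdot 10^{-7}$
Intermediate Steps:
$l{\left(S \right)} = 400$
$\frac{1}{-2385064 + l{\left(-2823 \right)}} = \frac{1}{-2385064 + 400} = \frac{1}{-2384664} = - \frac{1}{2384664}$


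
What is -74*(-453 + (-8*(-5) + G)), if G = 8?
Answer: 29970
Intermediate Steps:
-74*(-453 + (-8*(-5) + G)) = -74*(-453 + (-8*(-5) + 8)) = -74*(-453 + (40 + 8)) = -74*(-453 + 48) = -74*(-405) = 29970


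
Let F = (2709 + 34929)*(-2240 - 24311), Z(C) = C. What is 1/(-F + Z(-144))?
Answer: 1/999326394 ≈ 1.0007e-9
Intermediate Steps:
F = -999326538 (F = 37638*(-26551) = -999326538)
1/(-F + Z(-144)) = 1/(-1*(-999326538) - 144) = 1/(999326538 - 144) = 1/999326394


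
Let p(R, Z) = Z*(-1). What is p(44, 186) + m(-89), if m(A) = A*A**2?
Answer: -705155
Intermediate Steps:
m(A) = A**3
p(R, Z) = -Z
p(44, 186) + m(-89) = -1*186 + (-89)**3 = -186 - 704969 = -705155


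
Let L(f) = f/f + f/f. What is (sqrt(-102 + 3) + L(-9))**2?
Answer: -95 + 12*I*sqrt(11) ≈ -95.0 + 39.799*I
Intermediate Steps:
L(f) = 2 (L(f) = 1 + 1 = 2)
(sqrt(-102 + 3) + L(-9))**2 = (sqrt(-102 + 3) + 2)**2 = (sqrt(-99) + 2)**2 = (3*I*sqrt(11) + 2)**2 = (2 + 3*I*sqrt(11))**2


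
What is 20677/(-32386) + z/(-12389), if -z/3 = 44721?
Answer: 4088835565/401230154 ≈ 10.191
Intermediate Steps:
z = -134163 (z = -3*44721 = -134163)
20677/(-32386) + z/(-12389) = 20677/(-32386) - 134163/(-12389) = 20677*(-1/32386) - 134163*(-1/12389) = -20677/32386 + 134163/12389 = 4088835565/401230154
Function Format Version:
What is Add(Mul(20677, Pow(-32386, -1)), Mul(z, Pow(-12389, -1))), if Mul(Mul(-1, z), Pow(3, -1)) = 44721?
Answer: Rational(4088835565, 401230154) ≈ 10.191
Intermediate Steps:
z = -134163 (z = Mul(-3, 44721) = -134163)
Add(Mul(20677, Pow(-32386, -1)), Mul(z, Pow(-12389, -1))) = Add(Mul(20677, Pow(-32386, -1)), Mul(-134163, Pow(-12389, -1))) = Add(Mul(20677, Rational(-1, 32386)), Mul(-134163, Rational(-1, 12389))) = Add(Rational(-20677, 32386), Rational(134163, 12389)) = Rational(4088835565, 401230154)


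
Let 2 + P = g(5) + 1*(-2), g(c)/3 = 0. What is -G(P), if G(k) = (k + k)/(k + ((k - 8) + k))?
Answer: -⅖ ≈ -0.40000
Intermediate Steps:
g(c) = 0 (g(c) = 3*0 = 0)
P = -4 (P = -2 + (0 + 1*(-2)) = -2 + (0 - 2) = -2 - 2 = -4)
G(k) = 2*k/(-8 + 3*k) (G(k) = (2*k)/(k + ((-8 + k) + k)) = (2*k)/(k + (-8 + 2*k)) = (2*k)/(-8 + 3*k) = 2*k/(-8 + 3*k))
-G(P) = -2*(-4)/(-8 + 3*(-4)) = -2*(-4)/(-8 - 12) = -2*(-4)/(-20) = -2*(-4)*(-1)/20 = -1*⅖ = -⅖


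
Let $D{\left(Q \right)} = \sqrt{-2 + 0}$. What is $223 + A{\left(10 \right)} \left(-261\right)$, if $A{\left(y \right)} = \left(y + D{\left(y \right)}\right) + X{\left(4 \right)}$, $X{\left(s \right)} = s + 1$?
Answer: $-3692 - 261 i \sqrt{2} \approx -3692.0 - 369.11 i$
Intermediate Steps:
$X{\left(s \right)} = 1 + s$
$D{\left(Q \right)} = i \sqrt{2}$ ($D{\left(Q \right)} = \sqrt{-2} = i \sqrt{2}$)
$A{\left(y \right)} = 5 + y + i \sqrt{2}$ ($A{\left(y \right)} = \left(y + i \sqrt{2}\right) + \left(1 + 4\right) = \left(y + i \sqrt{2}\right) + 5 = 5 + y + i \sqrt{2}$)
$223 + A{\left(10 \right)} \left(-261\right) = 223 + \left(5 + 10 + i \sqrt{2}\right) \left(-261\right) = 223 + \left(15 + i \sqrt{2}\right) \left(-261\right) = 223 - \left(3915 + 261 i \sqrt{2}\right) = -3692 - 261 i \sqrt{2}$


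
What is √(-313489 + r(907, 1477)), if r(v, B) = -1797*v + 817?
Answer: 3*I*√215839 ≈ 1393.8*I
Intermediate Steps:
r(v, B) = 817 - 1797*v
√(-313489 + r(907, 1477)) = √(-313489 + (817 - 1797*907)) = √(-313489 + (817 - 1629879)) = √(-313489 - 1629062) = √(-1942551) = 3*I*√215839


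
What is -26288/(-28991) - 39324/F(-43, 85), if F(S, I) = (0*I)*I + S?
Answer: 21531556/23521 ≈ 915.42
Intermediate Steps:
F(S, I) = S (F(S, I) = 0*I + S = 0 + S = S)
-26288/(-28991) - 39324/F(-43, 85) = -26288/(-28991) - 39324/(-43) = -26288*(-1/28991) - 39324*(-1/43) = 496/547 + 39324/43 = 21531556/23521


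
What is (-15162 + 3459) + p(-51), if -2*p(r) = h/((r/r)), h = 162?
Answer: -11784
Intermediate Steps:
p(r) = -81 (p(r) = -81/(r/r) = -81/1 = -81)
(-15162 + 3459) + p(-51) = (-15162 + 3459) - 81 = -11703 - 81 = -11784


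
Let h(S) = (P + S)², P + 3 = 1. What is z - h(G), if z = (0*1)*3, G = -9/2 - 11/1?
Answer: -1225/4 ≈ -306.25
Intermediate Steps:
P = -2 (P = -3 + 1 = -2)
G = -31/2 (G = -9*½ - 11*1 = -9/2 - 11 = -31/2 ≈ -15.500)
h(S) = (-2 + S)²
z = 0 (z = 0*3 = 0)
z - h(G) = 0 - (-2 - 31/2)² = 0 - (-35/2)² = 0 - 1*1225/4 = 0 - 1225/4 = -1225/4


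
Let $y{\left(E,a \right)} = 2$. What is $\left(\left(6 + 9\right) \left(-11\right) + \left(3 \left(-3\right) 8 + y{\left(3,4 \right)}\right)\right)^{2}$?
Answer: $55225$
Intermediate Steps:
$\left(\left(6 + 9\right) \left(-11\right) + \left(3 \left(-3\right) 8 + y{\left(3,4 \right)}\right)\right)^{2} = \left(\left(6 + 9\right) \left(-11\right) + \left(3 \left(-3\right) 8 + 2\right)\right)^{2} = \left(15 \left(-11\right) + \left(\left(-9\right) 8 + 2\right)\right)^{2} = \left(-165 + \left(-72 + 2\right)\right)^{2} = \left(-165 - 70\right)^{2} = \left(-235\right)^{2} = 55225$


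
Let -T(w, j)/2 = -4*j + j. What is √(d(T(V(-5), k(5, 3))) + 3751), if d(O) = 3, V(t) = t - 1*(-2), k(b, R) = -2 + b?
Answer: √3754 ≈ 61.270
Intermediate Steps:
V(t) = 2 + t (V(t) = t + 2 = 2 + t)
T(w, j) = 6*j (T(w, j) = -2*(-4*j + j) = -(-6)*j = 6*j)
√(d(T(V(-5), k(5, 3))) + 3751) = √(3 + 3751) = √3754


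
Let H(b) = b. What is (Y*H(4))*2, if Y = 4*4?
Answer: 128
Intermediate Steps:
Y = 16
(Y*H(4))*2 = (16*4)*2 = 64*2 = 128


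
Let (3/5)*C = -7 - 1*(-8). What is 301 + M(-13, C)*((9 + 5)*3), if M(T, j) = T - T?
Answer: 301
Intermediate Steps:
C = 5/3 (C = 5*(-7 - 1*(-8))/3 = 5*(-7 + 8)/3 = (5/3)*1 = 5/3 ≈ 1.6667)
M(T, j) = 0
301 + M(-13, C)*((9 + 5)*3) = 301 + 0*((9 + 5)*3) = 301 + 0*(14*3) = 301 + 0*42 = 301 + 0 = 301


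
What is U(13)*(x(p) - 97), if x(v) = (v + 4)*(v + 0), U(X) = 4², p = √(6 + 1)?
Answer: -1440 + 64*√7 ≈ -1270.7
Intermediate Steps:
p = √7 ≈ 2.6458
U(X) = 16
x(v) = v*(4 + v) (x(v) = (4 + v)*v = v*(4 + v))
U(13)*(x(p) - 97) = 16*(√7*(4 + √7) - 97) = 16*(-97 + √7*(4 + √7)) = -1552 + 16*√7*(4 + √7)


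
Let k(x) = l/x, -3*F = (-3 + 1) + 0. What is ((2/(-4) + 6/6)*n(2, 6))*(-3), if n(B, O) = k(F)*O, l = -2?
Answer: 27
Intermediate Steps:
F = ⅔ (F = -((-3 + 1) + 0)/3 = -(-2 + 0)/3 = -⅓*(-2) = ⅔ ≈ 0.66667)
k(x) = -2/x
n(B, O) = -3*O (n(B, O) = (-2/⅔)*O = (-2*3/2)*O = -3*O)
((2/(-4) + 6/6)*n(2, 6))*(-3) = ((2/(-4) + 6/6)*(-3*6))*(-3) = ((2*(-¼) + 6*(⅙))*(-18))*(-3) = ((-½ + 1)*(-18))*(-3) = ((½)*(-18))*(-3) = -9*(-3) = 27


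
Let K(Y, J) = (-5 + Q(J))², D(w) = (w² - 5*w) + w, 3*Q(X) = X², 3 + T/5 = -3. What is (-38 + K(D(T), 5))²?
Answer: 58564/81 ≈ 723.01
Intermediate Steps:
T = -30 (T = -15 + 5*(-3) = -15 - 15 = -30)
Q(X) = X²/3
D(w) = w² - 4*w
K(Y, J) = (-5 + J²/3)²
(-38 + K(D(T), 5))² = (-38 + (-15 + 5²)²/9)² = (-38 + (-15 + 25)²/9)² = (-38 + (⅑)*10²)² = (-38 + (⅑)*100)² = (-38 + 100/9)² = (-242/9)² = 58564/81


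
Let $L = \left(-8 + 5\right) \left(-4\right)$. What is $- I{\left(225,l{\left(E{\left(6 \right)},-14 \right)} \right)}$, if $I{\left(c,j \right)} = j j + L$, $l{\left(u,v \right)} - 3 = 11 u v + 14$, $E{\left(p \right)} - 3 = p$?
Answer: $-1874173$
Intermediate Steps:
$L = 12$ ($L = \left(-3\right) \left(-4\right) = 12$)
$E{\left(p \right)} = 3 + p$
$l{\left(u,v \right)} = 17 + 11 u v$ ($l{\left(u,v \right)} = 3 + \left(11 u v + 14\right) = 3 + \left(14 + 11 u v\right) = 17 + 11 u v$)
$I{\left(c,j \right)} = 12 + j^{2}$ ($I{\left(c,j \right)} = j j + 12 = j^{2} + 12 = 12 + j^{2}$)
$- I{\left(225,l{\left(E{\left(6 \right)},-14 \right)} \right)} = - (12 + \left(17 + 11 \left(3 + 6\right) \left(-14\right)\right)^{2}) = - (12 + \left(17 + 11 \cdot 9 \left(-14\right)\right)^{2}) = - (12 + \left(17 - 1386\right)^{2}) = - (12 + \left(-1369\right)^{2}) = - (12 + 1874161) = \left(-1\right) 1874173 = -1874173$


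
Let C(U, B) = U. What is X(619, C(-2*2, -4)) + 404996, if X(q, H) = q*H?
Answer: 402520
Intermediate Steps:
X(q, H) = H*q
X(619, C(-2*2, -4)) + 404996 = -2*2*619 + 404996 = -4*619 + 404996 = -2476 + 404996 = 402520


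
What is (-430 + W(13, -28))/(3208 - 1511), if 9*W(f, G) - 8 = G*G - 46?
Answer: -3124/15273 ≈ -0.20454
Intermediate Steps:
W(f, G) = -38/9 + G²/9 (W(f, G) = 8/9 + (G*G - 46)/9 = 8/9 + (G² - 46)/9 = 8/9 + (-46 + G²)/9 = 8/9 + (-46/9 + G²/9) = -38/9 + G²/9)
(-430 + W(13, -28))/(3208 - 1511) = (-430 + (-38/9 + (⅑)*(-28)²))/(3208 - 1511) = (-430 + (-38/9 + (⅑)*784))/1697 = (-430 + (-38/9 + 784/9))*(1/1697) = (-430 + 746/9)*(1/1697) = -3124/9*1/1697 = -3124/15273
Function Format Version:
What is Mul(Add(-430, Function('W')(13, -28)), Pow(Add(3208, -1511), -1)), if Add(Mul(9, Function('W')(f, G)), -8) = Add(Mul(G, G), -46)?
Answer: Rational(-3124, 15273) ≈ -0.20454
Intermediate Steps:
Function('W')(f, G) = Add(Rational(-38, 9), Mul(Rational(1, 9), Pow(G, 2))) (Function('W')(f, G) = Add(Rational(8, 9), Mul(Rational(1, 9), Add(Mul(G, G), -46))) = Add(Rational(8, 9), Mul(Rational(1, 9), Add(Pow(G, 2), -46))) = Add(Rational(8, 9), Mul(Rational(1, 9), Add(-46, Pow(G, 2)))) = Add(Rational(8, 9), Add(Rational(-46, 9), Mul(Rational(1, 9), Pow(G, 2)))) = Add(Rational(-38, 9), Mul(Rational(1, 9), Pow(G, 2))))
Mul(Add(-430, Function('W')(13, -28)), Pow(Add(3208, -1511), -1)) = Mul(Add(-430, Add(Rational(-38, 9), Mul(Rational(1, 9), Pow(-28, 2)))), Pow(Add(3208, -1511), -1)) = Mul(Add(-430, Add(Rational(-38, 9), Mul(Rational(1, 9), 784))), Pow(1697, -1)) = Mul(Add(-430, Add(Rational(-38, 9), Rational(784, 9))), Rational(1, 1697)) = Mul(Add(-430, Rational(746, 9)), Rational(1, 1697)) = Mul(Rational(-3124, 9), Rational(1, 1697)) = Rational(-3124, 15273)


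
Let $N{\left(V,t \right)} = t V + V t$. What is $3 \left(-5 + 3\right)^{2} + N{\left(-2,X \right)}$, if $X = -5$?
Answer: $32$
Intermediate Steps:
$N{\left(V,t \right)} = 2 V t$ ($N{\left(V,t \right)} = V t + V t = 2 V t$)
$3 \left(-5 + 3\right)^{2} + N{\left(-2,X \right)} = 3 \left(-5 + 3\right)^{2} + 2 \left(-2\right) \left(-5\right) = 3 \left(-2\right)^{2} + 20 = 3 \cdot 4 + 20 = 12 + 20 = 32$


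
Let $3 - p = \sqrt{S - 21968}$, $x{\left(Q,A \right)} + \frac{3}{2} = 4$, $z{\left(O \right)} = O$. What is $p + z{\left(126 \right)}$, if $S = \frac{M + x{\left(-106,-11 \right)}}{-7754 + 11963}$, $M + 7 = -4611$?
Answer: $129 - \frac{13 i \sqrt{1023530590}}{2806} \approx 129.0 - 148.22 i$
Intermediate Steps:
$M = -4618$ ($M = -7 - 4611 = -4618$)
$x{\left(Q,A \right)} = \frac{5}{2}$ ($x{\left(Q,A \right)} = - \frac{3}{2} + 4 = \frac{5}{2}$)
$S = - \frac{3077}{2806}$ ($S = \frac{-4618 + \frac{5}{2}}{-7754 + 11963} = - \frac{9231}{2 \cdot 4209} = \left(- \frac{9231}{2}\right) \frac{1}{4209} = - \frac{3077}{2806} \approx -1.0966$)
$p = 3 - \frac{13 i \sqrt{1023530590}}{2806}$ ($p = 3 - \sqrt{- \frac{3077}{2806} - 21968} = 3 - \sqrt{- \frac{61645285}{2806}} = 3 - \frac{13 i \sqrt{1023530590}}{2806} \approx 3.0 - 148.22 i$)
$p + z{\left(126 \right)} = \left(3 - \frac{13 i \sqrt{1023530590}}{2806}\right) + 126 = 129 - \frac{13 i \sqrt{1023530590}}{2806}$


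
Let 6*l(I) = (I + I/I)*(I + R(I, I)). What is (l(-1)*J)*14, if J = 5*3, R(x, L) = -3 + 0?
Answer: 0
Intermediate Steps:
R(x, L) = -3
J = 15
l(I) = (1 + I)*(-3 + I)/6 (l(I) = ((I + I/I)*(I - 3))/6 = ((I + 1)*(-3 + I))/6 = ((1 + I)*(-3 + I))/6 = (1 + I)*(-3 + I)/6)
(l(-1)*J)*14 = ((-1/2 - 1/3*(-1) + (1/6)*(-1)**2)*15)*14 = ((-1/2 + 1/3 + (1/6)*1)*15)*14 = ((-1/2 + 1/3 + 1/6)*15)*14 = (0*15)*14 = 0*14 = 0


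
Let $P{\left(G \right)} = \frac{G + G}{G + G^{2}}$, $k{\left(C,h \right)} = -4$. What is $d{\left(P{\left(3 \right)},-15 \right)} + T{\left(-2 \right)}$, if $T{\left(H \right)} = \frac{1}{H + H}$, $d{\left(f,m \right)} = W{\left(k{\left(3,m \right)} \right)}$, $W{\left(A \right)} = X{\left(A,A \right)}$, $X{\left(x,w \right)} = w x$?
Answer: $\frac{63}{4} \approx 15.75$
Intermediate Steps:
$P{\left(G \right)} = \frac{2 G}{G + G^{2}}$
$W{\left(A \right)} = A^{2}$ ($W{\left(A \right)} = A A = A^{2}$)
$d{\left(f,m \right)} = 16$ ($d{\left(f,m \right)} = \left(-4\right)^{2} = 16$)
$T{\left(H \right)} = \frac{1}{2 H}$
$d{\left(P{\left(3 \right)},-15 \right)} + T{\left(-2 \right)} = 16 + \frac{1}{2 \left(-2\right)} = 16 + \frac{1}{2} \left(- \frac{1}{2}\right) = 16 - \frac{1}{4} = \frac{63}{4}$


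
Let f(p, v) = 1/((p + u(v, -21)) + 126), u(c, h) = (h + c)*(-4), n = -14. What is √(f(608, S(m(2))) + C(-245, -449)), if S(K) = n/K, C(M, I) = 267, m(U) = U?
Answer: 23*√40138/282 ≈ 16.340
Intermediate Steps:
u(c, h) = -4*c - 4*h (u(c, h) = (c + h)*(-4) = -4*c - 4*h)
S(K) = -14/K
f(p, v) = 1/(210 + p - 4*v) (f(p, v) = 1/((p + (-4*v - 4*(-21))) + 126) = 1/((p + (-4*v + 84)) + 126) = 1/((p + (84 - 4*v)) + 126) = 1/((84 + p - 4*v) + 126) = 1/(210 + p - 4*v))
√(f(608, S(m(2))) + C(-245, -449)) = √(1/(210 + 608 - (-56)/2) + 267) = √(1/(210 + 608 - 4*(-7)) + 267) = √(1/(210 + 608 + 28) + 267) = √(1/846 + 267) = √(225883/846) = 23*√40138/282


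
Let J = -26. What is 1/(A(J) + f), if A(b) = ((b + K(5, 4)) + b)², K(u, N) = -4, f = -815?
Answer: 1/2321 ≈ 0.00043085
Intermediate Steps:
A(b) = (-4 + 2*b)² (A(b) = ((b - 4) + b)² = ((-4 + b) + b)² = (-4 + 2*b)²)
1/(A(J) + f) = 1/(4*(-2 - 26)² - 815) = 1/(4*(-28)² - 815) = 1/(4*784 - 815) = 1/(3136 - 815) = 1/2321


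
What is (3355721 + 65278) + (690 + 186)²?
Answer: 4188375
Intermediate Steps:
(3355721 + 65278) + (690 + 186)² = 3420999 + 876² = 3420999 + 767376 = 4188375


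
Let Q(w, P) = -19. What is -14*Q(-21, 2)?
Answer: 266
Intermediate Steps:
-14*Q(-21, 2) = -14*(-19) = 266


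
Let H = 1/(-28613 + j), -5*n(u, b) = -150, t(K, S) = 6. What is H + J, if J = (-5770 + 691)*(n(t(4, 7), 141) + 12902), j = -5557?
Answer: -2244341228761/34170 ≈ -6.5682e+7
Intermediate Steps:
n(u, b) = 30 (n(u, b) = -1/5*(-150) = 30)
J = -65681628 (J = (-5770 + 691)*(30 + 12902) = -5079*12932 = -65681628)
H = -1/34170 (H = 1/(-28613 - 5557) = 1/(-34170) = -1/34170 ≈ -2.9265e-5)
H + J = -1/34170 - 65681628 = -2244341228761/34170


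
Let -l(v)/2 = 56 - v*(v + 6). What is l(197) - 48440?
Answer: 31430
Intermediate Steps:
l(v) = -112 + 2*v*(6 + v) (l(v) = -2*(56 - v*(v + 6)) = -2*(56 - v*(6 + v)) = -112 + 2*v*(6 + v))
l(197) - 48440 = (-112 + 2*197**2 + 12*197) - 48440 = (-112 + 2*38809 + 2364) - 48440 = (-112 + 77618 + 2364) - 48440 = 79870 - 48440 = 31430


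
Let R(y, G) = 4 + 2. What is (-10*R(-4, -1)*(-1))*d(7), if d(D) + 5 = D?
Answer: 120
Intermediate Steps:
R(y, G) = 6
d(D) = -5 + D
(-10*R(-4, -1)*(-1))*d(7) = (-60*(-1))*(-5 + 7) = -10*(-6)*2 = 60*2 = 120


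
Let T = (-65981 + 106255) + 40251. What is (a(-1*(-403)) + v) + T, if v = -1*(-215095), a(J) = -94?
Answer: 295526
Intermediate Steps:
v = 215095
T = 80525 (T = 40274 + 40251 = 80525)
(a(-1*(-403)) + v) + T = (-94 + 215095) + 80525 = 215001 + 80525 = 295526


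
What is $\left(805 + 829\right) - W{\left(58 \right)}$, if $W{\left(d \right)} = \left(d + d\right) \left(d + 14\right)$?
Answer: $-6718$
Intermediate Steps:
$W{\left(d \right)} = 2 d \left(14 + d\right)$
$\left(805 + 829\right) - W{\left(58 \right)} = \left(805 + 829\right) - 2 \cdot 58 \left(14 + 58\right) = 1634 - 2 \cdot 58 \cdot 72 = 1634 - 8352 = -6718$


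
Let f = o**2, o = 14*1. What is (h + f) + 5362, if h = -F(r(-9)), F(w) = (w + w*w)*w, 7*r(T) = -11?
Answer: 1906878/343 ≈ 5559.4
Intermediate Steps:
r(T) = -11/7 (r(T) = (1/7)*(-11) = -11/7)
o = 14
F(w) = w*(w + w**2) (F(w) = (w + w**2)*w = w*(w + w**2))
f = 196 (f = 14**2 = 196)
h = 484/343 (h = -(-11/7)**2*(1 - 11/7) = -121*(-4)/(49*7) = -1*(-484/343) = 484/343 ≈ 1.4111)
(h + f) + 5362 = (484/343 + 196) + 5362 = 67712/343 + 5362 = 1906878/343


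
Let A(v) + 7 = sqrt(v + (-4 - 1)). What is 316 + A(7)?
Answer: 309 + sqrt(2) ≈ 310.41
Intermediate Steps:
A(v) = -7 + sqrt(-5 + v) (A(v) = -7 + sqrt(v + (-4 - 1)) = -7 + sqrt(v - 5) = -7 + sqrt(-5 + v))
316 + A(7) = 316 + (-7 + sqrt(-5 + 7)) = 316 + (-7 + sqrt(2)) = 309 + sqrt(2)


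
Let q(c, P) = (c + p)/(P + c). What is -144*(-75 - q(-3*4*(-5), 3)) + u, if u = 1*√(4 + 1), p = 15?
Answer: 76800/7 + √5 ≈ 10974.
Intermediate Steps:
q(c, P) = (15 + c)/(P + c) (q(c, P) = (c + 15)/(P + c) = (15 + c)/(P + c))
u = √5 (u = 1*√5 = √5 ≈ 2.2361)
-144*(-75 - q(-3*4*(-5), 3)) + u = -144*(-75 - (15 - 3*4*(-5))/(3 - 3*4*(-5))) + √5 = -144*(-75 - (15 - 12*(-5))/(3 - 12*(-5))) + √5 = -144*(-75 - (15 + 60)/(3 + 60)) + √5 = -144*(-75 - 75/63) + √5 = -144*(-75 - 1*25/21) + √5 = -144*(-75 - 25/21) + √5 = -144*(-1600/21) + √5 = 76800/7 + √5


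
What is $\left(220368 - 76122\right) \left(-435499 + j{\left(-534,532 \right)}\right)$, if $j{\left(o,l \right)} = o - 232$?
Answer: $-62929481190$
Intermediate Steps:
$j{\left(o,l \right)} = -232 + o$
$\left(220368 - 76122\right) \left(-435499 + j{\left(-534,532 \right)}\right) = \left(220368 - 76122\right) \left(-435499 - 766\right) = 144246 \left(-435499 - 766\right) = 144246 \left(-436265\right) = -62929481190$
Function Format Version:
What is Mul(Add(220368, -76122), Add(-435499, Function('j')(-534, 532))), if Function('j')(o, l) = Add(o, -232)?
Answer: -62929481190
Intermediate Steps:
Function('j')(o, l) = Add(-232, o)
Mul(Add(220368, -76122), Add(-435499, Function('j')(-534, 532))) = Mul(Add(220368, -76122), Add(-435499, Add(-232, -534))) = Mul(144246, Add(-435499, -766)) = Mul(144246, -436265) = -62929481190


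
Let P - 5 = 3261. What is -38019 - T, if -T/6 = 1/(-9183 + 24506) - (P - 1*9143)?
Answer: -42245505/15323 ≈ -2757.0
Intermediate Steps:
P = 3266 (P = 5 + 3261 = 3266)
T = -540319632/15323 (T = -6*(1/(-9183 + 24506) - (3266 - 1*9143)) = -6*(1/15323 - (3266 - 9143)) = -6*(1/15323 - 1*(-5877)) = -6*(1/15323 + 5877) = -6*90053272/15323 = -540319632/15323 ≈ -35262.)
-38019 - T = -38019 - 1*(-540319632/15323) = -38019 + 540319632/15323 = -42245505/15323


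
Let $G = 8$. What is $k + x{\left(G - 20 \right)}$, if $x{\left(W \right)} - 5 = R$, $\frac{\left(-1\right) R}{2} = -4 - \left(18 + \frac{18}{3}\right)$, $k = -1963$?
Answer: $-1902$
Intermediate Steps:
$R = 56$ ($R = - 2 \left(-4 - \left(18 + \frac{18}{3}\right)\right) = - 2 \left(-4 - \left(18 + 18 \cdot \frac{1}{3}\right)\right) = - 2 \left(-4 - \left(18 + 6\right)\right) = - 2 \left(-4 - 24\right) = \left(-2\right) \left(-28\right) = 56$)
$x{\left(W \right)} = 61$ ($x{\left(W \right)} = 5 + 56 = 61$)
$k + x{\left(G - 20 \right)} = -1963 + 61 = -1902$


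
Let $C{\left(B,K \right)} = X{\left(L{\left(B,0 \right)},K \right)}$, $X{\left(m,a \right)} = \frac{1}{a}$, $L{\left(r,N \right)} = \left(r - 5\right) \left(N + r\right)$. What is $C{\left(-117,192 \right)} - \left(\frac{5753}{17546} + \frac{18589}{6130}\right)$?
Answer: $- \frac{17321677987}{5162735040} \approx -3.3551$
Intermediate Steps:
$L{\left(r,N \right)} = \left(-5 + r\right) \left(N + r\right)$
$C{\left(B,K \right)} = \frac{1}{K}$
$C{\left(-117,192 \right)} - \left(\frac{5753}{17546} + \frac{18589}{6130}\right) = \frac{1}{192} - \left(\frac{5753}{17546} + \frac{18589}{6130}\right) = \frac{1}{192} - \frac{90357121}{26889245} = - \frac{17321677987}{5162735040}$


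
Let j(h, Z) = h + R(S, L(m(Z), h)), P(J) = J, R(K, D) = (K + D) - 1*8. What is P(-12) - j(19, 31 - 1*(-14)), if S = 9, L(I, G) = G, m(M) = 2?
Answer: -51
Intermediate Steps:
R(K, D) = -8 + D + K (R(K, D) = (D + K) - 8 = -8 + D + K)
j(h, Z) = 1 + 2*h (j(h, Z) = h + (-8 + h + 9) = h + (1 + h) = 1 + 2*h)
P(-12) - j(19, 31 - 1*(-14)) = -12 - (1 + 2*19) = -12 - (1 + 38) = -12 - 1*39 = -12 - 39 = -51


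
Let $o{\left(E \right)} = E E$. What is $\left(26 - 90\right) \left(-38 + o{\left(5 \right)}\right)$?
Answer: $832$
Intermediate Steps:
$o{\left(E \right)} = E^{2}$
$\left(26 - 90\right) \left(-38 + o{\left(5 \right)}\right) = \left(26 - 90\right) \left(-38 + 5^{2}\right) = - 64 \left(-38 + 25\right) = \left(-64\right) \left(-13\right) = 832$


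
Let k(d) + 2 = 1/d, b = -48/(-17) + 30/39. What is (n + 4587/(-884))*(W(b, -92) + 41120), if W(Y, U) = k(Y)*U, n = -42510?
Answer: -307949618398947/175474 ≈ -1.7550e+9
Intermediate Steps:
b = 794/221 (b = -48*(-1/17) + 30*(1/39) = 48/17 + 10/13 = 794/221 ≈ 3.5928)
k(d) = -2 + 1/d
W(Y, U) = U*(-2 + 1/Y) (W(Y, U) = (-2 + 1/Y)*U = U*(-2 + 1/Y))
(n + 4587/(-884))*(W(b, -92) + 41120) = (-42510 + 4587/(-884))*((-2*(-92) - 92/794/221) + 41120) = (-42510 + 4587*(-1/884))*((184 - 92*221/794) + 41120) = (-42510 - 4587/884)*((184 - 10166/397) + 41120) = -37583427*(62882/397 + 41120)/884 = -37583427/884*16387522/397 = -307949618398947/175474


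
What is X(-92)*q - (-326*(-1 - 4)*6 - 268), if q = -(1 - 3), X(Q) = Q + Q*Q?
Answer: 7232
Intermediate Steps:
X(Q) = Q + Q²
q = 2 (q = -1*(-2) = 2)
X(-92)*q - (-326*(-1 - 4)*6 - 268) = -92*(1 - 92)*2 - (-326*(-1 - 4)*6 - 268) = -92*(-91)*2 - (-(-1630)*6 - 268) = 8372*2 - (-326*(-30) - 268) = 16744 - (9780 - 268) = 16744 - 1*9512 = 16744 - 9512 = 7232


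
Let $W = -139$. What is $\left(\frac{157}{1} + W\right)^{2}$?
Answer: $324$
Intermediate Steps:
$\left(\frac{157}{1} + W\right)^{2} = \left(\frac{157}{1} - 139\right)^{2} = \left(157 \cdot 1 - 139\right)^{2} = \left(157 - 139\right)^{2} = 18^{2} = 324$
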